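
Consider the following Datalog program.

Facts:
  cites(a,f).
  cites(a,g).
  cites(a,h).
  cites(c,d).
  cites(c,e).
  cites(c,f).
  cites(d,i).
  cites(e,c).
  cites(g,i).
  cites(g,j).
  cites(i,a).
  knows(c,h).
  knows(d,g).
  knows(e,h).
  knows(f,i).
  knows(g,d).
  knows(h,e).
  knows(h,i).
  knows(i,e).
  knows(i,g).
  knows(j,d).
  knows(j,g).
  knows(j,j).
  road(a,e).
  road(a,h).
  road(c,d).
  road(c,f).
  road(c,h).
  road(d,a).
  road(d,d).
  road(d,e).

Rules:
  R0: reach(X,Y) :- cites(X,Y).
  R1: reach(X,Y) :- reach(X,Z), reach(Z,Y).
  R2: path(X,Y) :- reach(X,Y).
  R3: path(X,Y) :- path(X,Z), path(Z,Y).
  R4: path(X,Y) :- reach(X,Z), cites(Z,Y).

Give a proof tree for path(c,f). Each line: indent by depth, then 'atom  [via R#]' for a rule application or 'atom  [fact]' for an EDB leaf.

round 1: derive reach(a,f) via R0 from cites(a,f)
round 1: derive reach(a,g) via R0 from cites(a,g)
round 1: derive reach(a,h) via R0 from cites(a,h)
round 1: derive reach(c,d) via R0 from cites(c,d)
round 1: derive reach(c,e) via R0 from cites(c,e)
round 1: derive reach(c,f) via R0 from cites(c,f)
round 1: derive reach(d,i) via R0 from cites(d,i)
round 1: derive reach(e,c) via R0 from cites(e,c)
round 1: derive reach(g,i) via R0 from cites(g,i)
round 1: derive reach(g,j) via R0 from cites(g,j)
round 1: derive reach(i,a) via R0 from cites(i,a)
round 2: derive reach(a,i) via R1 from reach(a,g), reach(g,i)
round 2: derive reach(a,j) via R1 from reach(a,g), reach(g,j)
round 2: derive reach(c,c) via R1 from reach(c,e), reach(e,c)
round 2: derive reach(c,i) via R1 from reach(c,d), reach(d,i)
round 2: derive reach(d,a) via R1 from reach(d,i), reach(i,a)
round 2: derive reach(e,d) via R1 from reach(e,c), reach(c,d)
round 2: derive reach(e,e) via R1 from reach(e,c), reach(c,e)
round 2: derive reach(e,f) via R1 from reach(e,c), reach(c,f)
round 2: derive reach(g,a) via R1 from reach(g,i), reach(i,a)
round 2: derive reach(i,f) via R1 from reach(i,a), reach(a,f)
round 2: derive reach(i,g) via R1 from reach(i,a), reach(a,g)
round 2: derive reach(i,h) via R1 from reach(i,a), reach(a,h)
round 2: derive path(a,f) via R2 from reach(a,f)
round 2: derive path(a,g) via R2 from reach(a,g)
round 2: derive path(a,h) via R2 from reach(a,h)
round 2: derive path(c,d) via R2 from reach(c,d)
round 2: derive path(c,e) via R2 from reach(c,e)
round 2: derive path(c,f) via R2 from reach(c,f)
round 2: derive path(d,i) via R2 from reach(d,i)
round 2: derive path(e,c) via R2 from reach(e,c)
round 2: derive path(g,i) via R2 from reach(g,i)
round 2: derive path(g,j) via R2 from reach(g,j)
round 2: derive path(i,a) via R2 from reach(i,a)
round 2: derive path(a,i) via R4 from reach(a,g), cites(g,i)
round 2: derive path(a,j) via R4 from reach(a,g), cites(g,j)
round 2: derive path(c,c) via R4 from reach(c,e), cites(e,c)
round 2: derive path(c,i) via R4 from reach(c,d), cites(d,i)
round 2: derive path(d,a) via R4 from reach(d,i), cites(i,a)
round 2: derive path(e,d) via R4 from reach(e,c), cites(c,d)
round 2: derive path(e,e) via R4 from reach(e,c), cites(c,e)
round 2: derive path(e,f) via R4 from reach(e,c), cites(c,f)
round 2: derive path(g,a) via R4 from reach(g,i), cites(i,a)
round 2: derive path(i,f) via R4 from reach(i,a), cites(a,f)
round 2: derive path(i,g) via R4 from reach(i,a), cites(a,g)
round 2: derive path(i,h) via R4 from reach(i,a), cites(a,h)
round 3: derive reach(a,a) via R1 from reach(a,g), reach(g,a)
round 3: derive reach(c,a) via R1 from reach(c,d), reach(d,a)
round 3: derive reach(c,g) via R1 from reach(c,i), reach(i,g)
round 3: derive reach(c,h) via R1 from reach(c,i), reach(i,h)
round 3: derive reach(d,f) via R1 from reach(d,a), reach(a,f)
round 3: derive reach(d,g) via R1 from reach(d,a), reach(a,g)
round 3: derive reach(d,h) via R1 from reach(d,a), reach(a,h)
round 3: derive reach(d,j) via R1 from reach(d,a), reach(a,j)
round 3: derive reach(e,a) via R1 from reach(e,d), reach(d,a)
round 3: derive reach(e,i) via R1 from reach(e,c), reach(c,i)
round 3: derive reach(g,f) via R1 from reach(g,a), reach(a,f)
round 3: derive reach(g,g) via R1 from reach(g,a), reach(a,g)
round 3: derive reach(g,h) via R1 from reach(g,a), reach(a,h)
round 3: derive reach(i,i) via R1 from reach(i,a), reach(a,i)
round 3: derive reach(i,j) via R1 from reach(i,a), reach(a,j)
round 3: derive path(a,a) via R3 from path(a,g), path(g,a)
round 3: derive path(c,a) via R3 from path(c,d), path(d,a)
round 3: derive path(c,g) via R3 from path(c,i), path(i,g)
round 3: derive path(c,h) via R3 from path(c,i), path(i,h)
round 3: derive path(d,f) via R3 from path(d,a), path(a,f)
round 3: derive path(d,g) via R3 from path(d,a), path(a,g)
round 3: derive path(d,h) via R3 from path(d,a), path(a,h)
round 3: derive path(d,j) via R3 from path(d,a), path(a,j)
round 3: derive path(e,a) via R3 from path(e,d), path(d,a)
round 3: derive path(e,i) via R3 from path(e,c), path(c,i)
round 3: derive path(g,f) via R3 from path(g,a), path(a,f)
round 3: derive path(g,g) via R3 from path(g,a), path(a,g)
round 3: derive path(g,h) via R3 from path(g,a), path(a,h)
round 3: derive path(i,i) via R3 from path(i,a), path(a,i)
round 3: derive path(i,j) via R3 from path(i,a), path(a,j)
round 4: derive reach(c,j) via R1 from reach(c,a), reach(a,j)
round 4: derive reach(e,g) via R1 from reach(e,a), reach(a,g)
round 4: derive reach(e,h) via R1 from reach(e,a), reach(a,h)
round 4: derive reach(e,j) via R1 from reach(e,a), reach(a,j)
round 4: derive path(c,j) via R3 from path(c,a), path(a,j)
round 4: derive path(e,g) via R3 from path(e,a), path(a,g)
round 4: derive path(e,h) via R3 from path(e,a), path(a,h)
round 4: derive path(e,j) via R3 from path(e,a), path(a,j)

path(c,f)  [via R2]
  reach(c,f)  [via R0]
    cites(c,f)  [fact]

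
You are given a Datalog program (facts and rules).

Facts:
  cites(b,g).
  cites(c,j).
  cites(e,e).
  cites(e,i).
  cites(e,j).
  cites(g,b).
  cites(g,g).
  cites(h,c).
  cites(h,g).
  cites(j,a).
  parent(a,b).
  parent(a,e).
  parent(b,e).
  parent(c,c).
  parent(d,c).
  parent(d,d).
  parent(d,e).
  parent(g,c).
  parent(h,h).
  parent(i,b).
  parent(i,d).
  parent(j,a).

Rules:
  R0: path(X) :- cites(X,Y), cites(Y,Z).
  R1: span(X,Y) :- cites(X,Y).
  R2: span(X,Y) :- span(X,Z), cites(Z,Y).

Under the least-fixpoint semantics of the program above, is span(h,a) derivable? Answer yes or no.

yes

round 1: derive span(b,g) via R1 from cites(b,g)
round 1: derive span(c,j) via R1 from cites(c,j)
round 1: derive span(e,e) via R1 from cites(e,e)
round 1: derive span(e,i) via R1 from cites(e,i)
round 1: derive span(e,j) via R1 from cites(e,j)
round 1: derive span(g,b) via R1 from cites(g,b)
round 1: derive span(g,g) via R1 from cites(g,g)
round 1: derive span(h,c) via R1 from cites(h,c)
round 1: derive span(h,g) via R1 from cites(h,g)
round 1: derive span(j,a) via R1 from cites(j,a)
round 2: derive span(b,b) via R2 from span(b,g), cites(g,b)
round 2: derive span(c,a) via R2 from span(c,j), cites(j,a)
round 2: derive span(e,a) via R2 from span(e,j), cites(j,a)
round 2: derive span(h,b) via R2 from span(h,g), cites(g,b)
round 2: derive span(h,j) via R2 from span(h,c), cites(c,j)
round 3: derive span(h,a) via R2 from span(h,j), cites(j,a)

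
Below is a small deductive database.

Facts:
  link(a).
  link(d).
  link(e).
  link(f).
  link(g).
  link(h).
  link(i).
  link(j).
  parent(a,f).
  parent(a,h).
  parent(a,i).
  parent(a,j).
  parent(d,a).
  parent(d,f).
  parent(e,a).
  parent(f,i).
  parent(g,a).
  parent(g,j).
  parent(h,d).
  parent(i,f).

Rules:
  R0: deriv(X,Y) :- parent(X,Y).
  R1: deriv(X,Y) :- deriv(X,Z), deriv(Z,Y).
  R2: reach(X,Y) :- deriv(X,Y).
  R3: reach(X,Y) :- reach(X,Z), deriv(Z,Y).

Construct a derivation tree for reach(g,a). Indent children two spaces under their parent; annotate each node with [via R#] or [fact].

round 1: derive deriv(a,f) via R0 from parent(a,f)
round 1: derive deriv(a,h) via R0 from parent(a,h)
round 1: derive deriv(a,i) via R0 from parent(a,i)
round 1: derive deriv(a,j) via R0 from parent(a,j)
round 1: derive deriv(d,a) via R0 from parent(d,a)
round 1: derive deriv(d,f) via R0 from parent(d,f)
round 1: derive deriv(e,a) via R0 from parent(e,a)
round 1: derive deriv(f,i) via R0 from parent(f,i)
round 1: derive deriv(g,a) via R0 from parent(g,a)
round 1: derive deriv(g,j) via R0 from parent(g,j)
round 1: derive deriv(h,d) via R0 from parent(h,d)
round 1: derive deriv(i,f) via R0 from parent(i,f)
round 2: derive deriv(a,d) via R1 from deriv(a,h), deriv(h,d)
round 2: derive deriv(d,h) via R1 from deriv(d,a), deriv(a,h)
round 2: derive deriv(d,i) via R1 from deriv(d,a), deriv(a,i)
round 2: derive deriv(d,j) via R1 from deriv(d,a), deriv(a,j)
round 2: derive deriv(e,f) via R1 from deriv(e,a), deriv(a,f)
round 2: derive deriv(e,h) via R1 from deriv(e,a), deriv(a,h)
round 2: derive deriv(e,i) via R1 from deriv(e,a), deriv(a,i)
round 2: derive deriv(e,j) via R1 from deriv(e,a), deriv(a,j)
round 2: derive deriv(f,f) via R1 from deriv(f,i), deriv(i,f)
round 2: derive deriv(g,f) via R1 from deriv(g,a), deriv(a,f)
round 2: derive deriv(g,h) via R1 from deriv(g,a), deriv(a,h)
round 2: derive deriv(g,i) via R1 from deriv(g,a), deriv(a,i)
round 2: derive deriv(h,a) via R1 from deriv(h,d), deriv(d,a)
round 2: derive deriv(h,f) via R1 from deriv(h,d), deriv(d,f)
round 2: derive deriv(i,i) via R1 from deriv(i,f), deriv(f,i)
round 2: derive reach(a,f) via R2 from deriv(a,f)
round 2: derive reach(a,h) via R2 from deriv(a,h)
round 2: derive reach(a,i) via R2 from deriv(a,i)
round 2: derive reach(a,j) via R2 from deriv(a,j)
round 2: derive reach(d,a) via R2 from deriv(d,a)
round 2: derive reach(d,f) via R2 from deriv(d,f)
round 2: derive reach(e,a) via R2 from deriv(e,a)
round 2: derive reach(f,i) via R2 from deriv(f,i)
round 2: derive reach(g,a) via R2 from deriv(g,a)
round 2: derive reach(g,j) via R2 from deriv(g,j)
round 2: derive reach(h,d) via R2 from deriv(h,d)
round 2: derive reach(i,f) via R2 from deriv(i,f)
round 3: derive deriv(a,a) via R1 from deriv(a,d), deriv(d,a)
round 3: derive deriv(d,d) via R1 from deriv(d,a), deriv(a,d)
round 3: derive deriv(e,d) via R1 from deriv(e,a), deriv(a,d)
round 3: derive deriv(g,d) via R1 from deriv(g,a), deriv(a,d)
round 3: derive deriv(h,h) via R1 from deriv(h,a), deriv(a,h)
round 3: derive deriv(h,i) via R1 from deriv(h,a), deriv(a,i)
round 3: derive deriv(h,j) via R1 from deriv(h,a), deriv(a,j)
round 3: derive reach(a,d) via R2 from deriv(a,d)
round 3: derive reach(d,h) via R2 from deriv(d,h)
round 3: derive reach(d,i) via R2 from deriv(d,i)
round 3: derive reach(d,j) via R2 from deriv(d,j)
round 3: derive reach(e,f) via R2 from deriv(e,f)
round 3: derive reach(e,h) via R2 from deriv(e,h)
round 3: derive reach(e,i) via R2 from deriv(e,i)
round 3: derive reach(e,j) via R2 from deriv(e,j)
round 3: derive reach(f,f) via R2 from deriv(f,f)
round 3: derive reach(g,f) via R2 from deriv(g,f)
round 3: derive reach(g,h) via R2 from deriv(g,h)
round 3: derive reach(g,i) via R2 from deriv(g,i)
round 3: derive reach(h,a) via R2 from deriv(h,a)
round 3: derive reach(h,f) via R2 from deriv(h,f)
round 3: derive reach(i,i) via R2 from deriv(i,i)
round 3: derive reach(a,a) via R3 from reach(a,h), deriv(h,a)
round 3: derive reach(d,d) via R3 from reach(d,a), deriv(a,d)
round 3: derive reach(e,d) via R3 from reach(e,a), deriv(a,d)
round 3: derive reach(g,d) via R3 from reach(g,a), deriv(a,d)
round 3: derive reach(h,h) via R3 from reach(h,d), deriv(d,h)
round 3: derive reach(h,i) via R3 from reach(h,d), deriv(d,i)
round 3: derive reach(h,j) via R3 from reach(h,d), deriv(d,j)

reach(g,a)  [via R2]
  deriv(g,a)  [via R0]
    parent(g,a)  [fact]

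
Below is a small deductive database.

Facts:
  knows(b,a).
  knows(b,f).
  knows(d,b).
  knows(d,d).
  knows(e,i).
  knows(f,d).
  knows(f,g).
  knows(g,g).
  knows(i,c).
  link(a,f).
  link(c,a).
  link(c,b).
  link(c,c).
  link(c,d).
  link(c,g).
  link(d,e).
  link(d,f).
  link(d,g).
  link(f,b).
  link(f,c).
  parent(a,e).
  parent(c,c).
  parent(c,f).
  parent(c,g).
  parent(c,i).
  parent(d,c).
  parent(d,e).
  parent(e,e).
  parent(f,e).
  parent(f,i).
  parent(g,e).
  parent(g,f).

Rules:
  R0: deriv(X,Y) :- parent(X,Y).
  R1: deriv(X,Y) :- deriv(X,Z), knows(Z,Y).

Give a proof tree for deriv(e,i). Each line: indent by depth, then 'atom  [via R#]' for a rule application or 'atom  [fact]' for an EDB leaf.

round 1: derive deriv(a,e) via R0 from parent(a,e)
round 1: derive deriv(c,c) via R0 from parent(c,c)
round 1: derive deriv(c,f) via R0 from parent(c,f)
round 1: derive deriv(c,g) via R0 from parent(c,g)
round 1: derive deriv(c,i) via R0 from parent(c,i)
round 1: derive deriv(d,c) via R0 from parent(d,c)
round 1: derive deriv(d,e) via R0 from parent(d,e)
round 1: derive deriv(e,e) via R0 from parent(e,e)
round 1: derive deriv(f,e) via R0 from parent(f,e)
round 1: derive deriv(f,i) via R0 from parent(f,i)
round 1: derive deriv(g,e) via R0 from parent(g,e)
round 1: derive deriv(g,f) via R0 from parent(g,f)
round 2: derive deriv(a,i) via R1 from deriv(a,e), knows(e,i)
round 2: derive deriv(c,d) via R1 from deriv(c,f), knows(f,d)
round 2: derive deriv(d,i) via R1 from deriv(d,e), knows(e,i)
round 2: derive deriv(e,i) via R1 from deriv(e,e), knows(e,i)
round 2: derive deriv(f,c) via R1 from deriv(f,i), knows(i,c)
round 2: derive deriv(g,d) via R1 from deriv(g,f), knows(f,d)
round 2: derive deriv(g,g) via R1 from deriv(g,f), knows(f,g)
round 2: derive deriv(g,i) via R1 from deriv(g,e), knows(e,i)
round 3: derive deriv(a,c) via R1 from deriv(a,i), knows(i,c)
round 3: derive deriv(c,b) via R1 from deriv(c,d), knows(d,b)
round 3: derive deriv(e,c) via R1 from deriv(e,i), knows(i,c)
round 3: derive deriv(g,b) via R1 from deriv(g,d), knows(d,b)
round 3: derive deriv(g,c) via R1 from deriv(g,i), knows(i,c)
round 4: derive deriv(c,a) via R1 from deriv(c,b), knows(b,a)
round 4: derive deriv(g,a) via R1 from deriv(g,b), knows(b,a)

deriv(e,i)  [via R1]
  deriv(e,e)  [via R0]
    parent(e,e)  [fact]
  knows(e,i)  [fact]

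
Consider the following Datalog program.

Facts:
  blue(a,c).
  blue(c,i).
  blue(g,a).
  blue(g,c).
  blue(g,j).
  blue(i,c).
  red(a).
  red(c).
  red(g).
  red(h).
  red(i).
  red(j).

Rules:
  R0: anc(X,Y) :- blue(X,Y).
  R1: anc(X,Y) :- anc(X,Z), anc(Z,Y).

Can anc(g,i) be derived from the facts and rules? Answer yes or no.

yes

round 1: derive anc(a,c) via R0 from blue(a,c)
round 1: derive anc(c,i) via R0 from blue(c,i)
round 1: derive anc(g,a) via R0 from blue(g,a)
round 1: derive anc(g,c) via R0 from blue(g,c)
round 1: derive anc(g,j) via R0 from blue(g,j)
round 1: derive anc(i,c) via R0 from blue(i,c)
round 2: derive anc(a,i) via R1 from anc(a,c), anc(c,i)
round 2: derive anc(c,c) via R1 from anc(c,i), anc(i,c)
round 2: derive anc(g,i) via R1 from anc(g,c), anc(c,i)
round 2: derive anc(i,i) via R1 from anc(i,c), anc(c,i)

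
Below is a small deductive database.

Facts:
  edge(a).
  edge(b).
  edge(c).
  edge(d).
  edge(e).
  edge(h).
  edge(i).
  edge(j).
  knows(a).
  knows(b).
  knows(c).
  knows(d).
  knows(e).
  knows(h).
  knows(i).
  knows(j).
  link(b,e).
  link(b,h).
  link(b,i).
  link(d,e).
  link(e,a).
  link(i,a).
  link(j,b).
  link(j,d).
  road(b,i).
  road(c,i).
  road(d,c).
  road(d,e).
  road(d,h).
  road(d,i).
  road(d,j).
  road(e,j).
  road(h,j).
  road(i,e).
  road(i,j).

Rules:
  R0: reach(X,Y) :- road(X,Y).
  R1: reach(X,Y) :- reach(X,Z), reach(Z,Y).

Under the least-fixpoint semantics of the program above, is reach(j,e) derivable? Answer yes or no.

round 1: derive reach(b,i) via R0 from road(b,i)
round 1: derive reach(c,i) via R0 from road(c,i)
round 1: derive reach(d,c) via R0 from road(d,c)
round 1: derive reach(d,e) via R0 from road(d,e)
round 1: derive reach(d,h) via R0 from road(d,h)
round 1: derive reach(d,i) via R0 from road(d,i)
round 1: derive reach(d,j) via R0 from road(d,j)
round 1: derive reach(e,j) via R0 from road(e,j)
round 1: derive reach(h,j) via R0 from road(h,j)
round 1: derive reach(i,e) via R0 from road(i,e)
round 1: derive reach(i,j) via R0 from road(i,j)
round 2: derive reach(b,e) via R1 from reach(b,i), reach(i,e)
round 2: derive reach(b,j) via R1 from reach(b,i), reach(i,j)
round 2: derive reach(c,e) via R1 from reach(c,i), reach(i,e)
round 2: derive reach(c,j) via R1 from reach(c,i), reach(i,j)

no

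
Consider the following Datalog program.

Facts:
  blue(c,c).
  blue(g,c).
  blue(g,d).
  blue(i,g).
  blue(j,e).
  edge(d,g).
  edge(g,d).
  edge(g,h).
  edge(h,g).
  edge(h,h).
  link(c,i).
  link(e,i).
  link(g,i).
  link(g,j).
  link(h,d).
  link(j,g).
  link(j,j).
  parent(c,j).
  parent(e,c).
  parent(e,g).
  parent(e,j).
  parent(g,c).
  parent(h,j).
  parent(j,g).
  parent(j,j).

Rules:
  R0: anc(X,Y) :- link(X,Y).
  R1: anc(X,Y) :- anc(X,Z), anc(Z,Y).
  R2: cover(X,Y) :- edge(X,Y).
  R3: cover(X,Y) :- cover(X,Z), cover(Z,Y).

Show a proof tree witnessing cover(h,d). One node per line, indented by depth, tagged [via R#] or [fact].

round 1: derive cover(d,g) via R2 from edge(d,g)
round 1: derive cover(g,d) via R2 from edge(g,d)
round 1: derive cover(g,h) via R2 from edge(g,h)
round 1: derive cover(h,g) via R2 from edge(h,g)
round 1: derive cover(h,h) via R2 from edge(h,h)
round 2: derive cover(d,d) via R3 from cover(d,g), cover(g,d)
round 2: derive cover(d,h) via R3 from cover(d,g), cover(g,h)
round 2: derive cover(g,g) via R3 from cover(g,d), cover(d,g)
round 2: derive cover(h,d) via R3 from cover(h,g), cover(g,d)

cover(h,d)  [via R3]
  cover(h,g)  [via R2]
    edge(h,g)  [fact]
  cover(g,d)  [via R2]
    edge(g,d)  [fact]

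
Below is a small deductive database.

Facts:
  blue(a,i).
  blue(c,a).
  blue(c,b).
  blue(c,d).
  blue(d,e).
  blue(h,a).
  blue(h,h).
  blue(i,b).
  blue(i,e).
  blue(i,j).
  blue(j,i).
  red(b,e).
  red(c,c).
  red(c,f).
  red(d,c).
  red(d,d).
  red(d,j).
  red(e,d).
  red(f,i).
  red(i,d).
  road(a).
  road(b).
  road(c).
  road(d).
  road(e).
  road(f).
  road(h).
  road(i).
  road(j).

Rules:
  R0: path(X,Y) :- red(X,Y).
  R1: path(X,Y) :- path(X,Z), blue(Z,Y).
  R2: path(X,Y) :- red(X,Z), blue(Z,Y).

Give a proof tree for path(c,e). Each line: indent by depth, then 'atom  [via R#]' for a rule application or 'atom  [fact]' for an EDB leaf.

round 1: derive path(b,e) via R0 from red(b,e)
round 1: derive path(c,c) via R0 from red(c,c)
round 1: derive path(c,f) via R0 from red(c,f)
round 1: derive path(d,c) via R0 from red(d,c)
round 1: derive path(d,d) via R0 from red(d,d)
round 1: derive path(d,j) via R0 from red(d,j)
round 1: derive path(e,d) via R0 from red(e,d)
round 1: derive path(f,i) via R0 from red(f,i)
round 1: derive path(i,d) via R0 from red(i,d)
round 1: derive path(c,a) via R2 from red(c,c), blue(c,a)
round 1: derive path(c,b) via R2 from red(c,c), blue(c,b)
round 1: derive path(c,d) via R2 from red(c,c), blue(c,d)
round 1: derive path(d,a) via R2 from red(d,c), blue(c,a)
round 1: derive path(d,b) via R2 from red(d,c), blue(c,b)
round 1: derive path(d,e) via R2 from red(d,d), blue(d,e)
round 1: derive path(d,i) via R2 from red(d,j), blue(j,i)
round 1: derive path(e,e) via R2 from red(e,d), blue(d,e)
round 1: derive path(f,b) via R2 from red(f,i), blue(i,b)
round 1: derive path(f,e) via R2 from red(f,i), blue(i,e)
round 1: derive path(f,j) via R2 from red(f,i), blue(i,j)
round 1: derive path(i,e) via R2 from red(i,d), blue(d,e)
round 2: derive path(c,e) via R1 from path(c,d), blue(d,e)
round 2: derive path(c,i) via R1 from path(c,a), blue(a,i)
round 3: derive path(c,j) via R1 from path(c,i), blue(i,j)

path(c,e)  [via R1]
  path(c,d)  [via R2]
    red(c,c)  [fact]
    blue(c,d)  [fact]
  blue(d,e)  [fact]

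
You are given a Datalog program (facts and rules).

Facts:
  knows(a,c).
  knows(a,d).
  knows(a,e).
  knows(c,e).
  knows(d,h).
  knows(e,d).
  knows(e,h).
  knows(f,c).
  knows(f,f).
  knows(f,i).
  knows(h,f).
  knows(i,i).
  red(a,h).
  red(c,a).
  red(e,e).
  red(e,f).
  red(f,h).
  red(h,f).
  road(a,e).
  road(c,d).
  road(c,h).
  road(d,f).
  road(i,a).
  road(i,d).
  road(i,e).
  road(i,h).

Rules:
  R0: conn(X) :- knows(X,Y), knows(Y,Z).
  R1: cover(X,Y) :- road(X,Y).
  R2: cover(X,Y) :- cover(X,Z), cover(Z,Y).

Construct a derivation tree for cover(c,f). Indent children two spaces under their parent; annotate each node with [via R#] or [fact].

cover(c,f)  [via R2]
  cover(c,d)  [via R1]
    road(c,d)  [fact]
  cover(d,f)  [via R1]
    road(d,f)  [fact]

round 1: derive cover(a,e) via R1 from road(a,e)
round 1: derive cover(c,d) via R1 from road(c,d)
round 1: derive cover(c,h) via R1 from road(c,h)
round 1: derive cover(d,f) via R1 from road(d,f)
round 1: derive cover(i,a) via R1 from road(i,a)
round 1: derive cover(i,d) via R1 from road(i,d)
round 1: derive cover(i,e) via R1 from road(i,e)
round 1: derive cover(i,h) via R1 from road(i,h)
round 2: derive cover(c,f) via R2 from cover(c,d), cover(d,f)
round 2: derive cover(i,f) via R2 from cover(i,d), cover(d,f)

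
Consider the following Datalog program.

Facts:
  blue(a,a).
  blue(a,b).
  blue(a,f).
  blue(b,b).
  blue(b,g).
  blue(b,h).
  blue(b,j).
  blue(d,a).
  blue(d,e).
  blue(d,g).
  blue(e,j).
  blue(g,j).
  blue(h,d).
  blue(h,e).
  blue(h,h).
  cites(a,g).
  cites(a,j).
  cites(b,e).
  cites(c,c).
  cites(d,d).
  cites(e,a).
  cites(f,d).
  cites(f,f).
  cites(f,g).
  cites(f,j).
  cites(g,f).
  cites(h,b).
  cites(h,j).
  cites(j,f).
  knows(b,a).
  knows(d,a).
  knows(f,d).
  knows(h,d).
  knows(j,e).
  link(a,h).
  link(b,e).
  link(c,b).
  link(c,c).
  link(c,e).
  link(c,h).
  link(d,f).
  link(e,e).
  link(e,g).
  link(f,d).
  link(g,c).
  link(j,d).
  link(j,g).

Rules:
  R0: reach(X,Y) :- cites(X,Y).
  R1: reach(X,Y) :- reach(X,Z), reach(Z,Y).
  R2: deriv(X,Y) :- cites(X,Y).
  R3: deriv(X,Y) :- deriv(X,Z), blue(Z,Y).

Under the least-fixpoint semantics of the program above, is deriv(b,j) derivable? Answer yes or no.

round 1: derive deriv(a,g) via R2 from cites(a,g)
round 1: derive deriv(a,j) via R2 from cites(a,j)
round 1: derive deriv(b,e) via R2 from cites(b,e)
round 1: derive deriv(c,c) via R2 from cites(c,c)
round 1: derive deriv(d,d) via R2 from cites(d,d)
round 1: derive deriv(e,a) via R2 from cites(e,a)
round 1: derive deriv(f,d) via R2 from cites(f,d)
round 1: derive deriv(f,f) via R2 from cites(f,f)
round 1: derive deriv(f,g) via R2 from cites(f,g)
round 1: derive deriv(f,j) via R2 from cites(f,j)
round 1: derive deriv(g,f) via R2 from cites(g,f)
round 1: derive deriv(h,b) via R2 from cites(h,b)
round 1: derive deriv(h,j) via R2 from cites(h,j)
round 1: derive deriv(j,f) via R2 from cites(j,f)
round 2: derive deriv(b,j) via R3 from deriv(b,e), blue(e,j)
round 2: derive deriv(d,a) via R3 from deriv(d,d), blue(d,a)
round 2: derive deriv(d,e) via R3 from deriv(d,d), blue(d,e)
round 2: derive deriv(d,g) via R3 from deriv(d,d), blue(d,g)
round 2: derive deriv(e,b) via R3 from deriv(e,a), blue(a,b)
round 2: derive deriv(e,f) via R3 from deriv(e,a), blue(a,f)
round 2: derive deriv(f,a) via R3 from deriv(f,d), blue(d,a)
round 2: derive deriv(f,e) via R3 from deriv(f,d), blue(d,e)
round 2: derive deriv(h,g) via R3 from deriv(h,b), blue(b,g)
round 2: derive deriv(h,h) via R3 from deriv(h,b), blue(b,h)
round 3: derive deriv(d,b) via R3 from deriv(d,a), blue(a,b)
round 3: derive deriv(d,f) via R3 from deriv(d,a), blue(a,f)
round 3: derive deriv(d,j) via R3 from deriv(d,e), blue(e,j)
round 3: derive deriv(e,g) via R3 from deriv(e,b), blue(b,g)
round 3: derive deriv(e,h) via R3 from deriv(e,b), blue(b,h)
round 3: derive deriv(e,j) via R3 from deriv(e,b), blue(b,j)
round 3: derive deriv(f,b) via R3 from deriv(f,a), blue(a,b)
round 3: derive deriv(h,d) via R3 from deriv(h,h), blue(h,d)
round 3: derive deriv(h,e) via R3 from deriv(h,h), blue(h,e)
round 4: derive deriv(d,h) via R3 from deriv(d,b), blue(b,h)
round 4: derive deriv(e,d) via R3 from deriv(e,h), blue(h,d)
round 4: derive deriv(e,e) via R3 from deriv(e,h), blue(h,e)
round 4: derive deriv(f,h) via R3 from deriv(f,b), blue(b,h)
round 4: derive deriv(h,a) via R3 from deriv(h,d), blue(d,a)
round 5: derive deriv(h,f) via R3 from deriv(h,a), blue(a,f)

yes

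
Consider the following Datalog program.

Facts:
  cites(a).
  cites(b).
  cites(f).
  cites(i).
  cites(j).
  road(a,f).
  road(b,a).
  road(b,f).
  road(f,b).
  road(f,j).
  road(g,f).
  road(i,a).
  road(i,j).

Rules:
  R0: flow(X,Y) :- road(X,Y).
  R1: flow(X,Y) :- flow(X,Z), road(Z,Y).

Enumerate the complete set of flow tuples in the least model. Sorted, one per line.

flow(a,a)
flow(a,b)
flow(a,f)
flow(a,j)
flow(b,a)
flow(b,b)
flow(b,f)
flow(b,j)
flow(f,a)
flow(f,b)
flow(f,f)
flow(f,j)
flow(g,a)
flow(g,b)
flow(g,f)
flow(g,j)
flow(i,a)
flow(i,b)
flow(i,f)
flow(i,j)

round 1: derive flow(a,f) via R0 from road(a,f)
round 1: derive flow(b,a) via R0 from road(b,a)
round 1: derive flow(b,f) via R0 from road(b,f)
round 1: derive flow(f,b) via R0 from road(f,b)
round 1: derive flow(f,j) via R0 from road(f,j)
round 1: derive flow(g,f) via R0 from road(g,f)
round 1: derive flow(i,a) via R0 from road(i,a)
round 1: derive flow(i,j) via R0 from road(i,j)
round 2: derive flow(a,b) via R1 from flow(a,f), road(f,b)
round 2: derive flow(a,j) via R1 from flow(a,f), road(f,j)
round 2: derive flow(b,b) via R1 from flow(b,f), road(f,b)
round 2: derive flow(b,j) via R1 from flow(b,f), road(f,j)
round 2: derive flow(f,a) via R1 from flow(f,b), road(b,a)
round 2: derive flow(f,f) via R1 from flow(f,b), road(b,f)
round 2: derive flow(g,b) via R1 from flow(g,f), road(f,b)
round 2: derive flow(g,j) via R1 from flow(g,f), road(f,j)
round 2: derive flow(i,f) via R1 from flow(i,a), road(a,f)
round 3: derive flow(a,a) via R1 from flow(a,b), road(b,a)
round 3: derive flow(g,a) via R1 from flow(g,b), road(b,a)
round 3: derive flow(i,b) via R1 from flow(i,f), road(f,b)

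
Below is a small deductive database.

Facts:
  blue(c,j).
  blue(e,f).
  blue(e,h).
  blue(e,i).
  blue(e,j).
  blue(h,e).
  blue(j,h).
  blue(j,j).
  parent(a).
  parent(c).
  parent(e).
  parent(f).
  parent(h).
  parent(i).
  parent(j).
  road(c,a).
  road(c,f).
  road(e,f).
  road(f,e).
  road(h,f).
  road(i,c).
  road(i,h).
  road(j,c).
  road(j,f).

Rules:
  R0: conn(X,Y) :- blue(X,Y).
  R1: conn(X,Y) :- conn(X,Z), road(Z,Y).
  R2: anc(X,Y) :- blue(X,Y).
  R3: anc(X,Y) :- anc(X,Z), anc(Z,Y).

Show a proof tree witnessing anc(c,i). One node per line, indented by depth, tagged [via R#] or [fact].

anc(c,i)  [via R3]
  anc(c,h)  [via R3]
    anc(c,j)  [via R2]
      blue(c,j)  [fact]
    anc(j,h)  [via R2]
      blue(j,h)  [fact]
  anc(h,i)  [via R3]
    anc(h,e)  [via R2]
      blue(h,e)  [fact]
    anc(e,i)  [via R2]
      blue(e,i)  [fact]

round 1: derive anc(c,j) via R2 from blue(c,j)
round 1: derive anc(e,f) via R2 from blue(e,f)
round 1: derive anc(e,h) via R2 from blue(e,h)
round 1: derive anc(e,i) via R2 from blue(e,i)
round 1: derive anc(e,j) via R2 from blue(e,j)
round 1: derive anc(h,e) via R2 from blue(h,e)
round 1: derive anc(j,h) via R2 from blue(j,h)
round 1: derive anc(j,j) via R2 from blue(j,j)
round 2: derive anc(c,h) via R3 from anc(c,j), anc(j,h)
round 2: derive anc(e,e) via R3 from anc(e,h), anc(h,e)
round 2: derive anc(h,f) via R3 from anc(h,e), anc(e,f)
round 2: derive anc(h,h) via R3 from anc(h,e), anc(e,h)
round 2: derive anc(h,i) via R3 from anc(h,e), anc(e,i)
round 2: derive anc(h,j) via R3 from anc(h,e), anc(e,j)
round 2: derive anc(j,e) via R3 from anc(j,h), anc(h,e)
round 3: derive anc(c,e) via R3 from anc(c,h), anc(h,e)
round 3: derive anc(c,f) via R3 from anc(c,h), anc(h,f)
round 3: derive anc(c,i) via R3 from anc(c,h), anc(h,i)
round 3: derive anc(j,f) via R3 from anc(j,e), anc(e,f)
round 3: derive anc(j,i) via R3 from anc(j,e), anc(e,i)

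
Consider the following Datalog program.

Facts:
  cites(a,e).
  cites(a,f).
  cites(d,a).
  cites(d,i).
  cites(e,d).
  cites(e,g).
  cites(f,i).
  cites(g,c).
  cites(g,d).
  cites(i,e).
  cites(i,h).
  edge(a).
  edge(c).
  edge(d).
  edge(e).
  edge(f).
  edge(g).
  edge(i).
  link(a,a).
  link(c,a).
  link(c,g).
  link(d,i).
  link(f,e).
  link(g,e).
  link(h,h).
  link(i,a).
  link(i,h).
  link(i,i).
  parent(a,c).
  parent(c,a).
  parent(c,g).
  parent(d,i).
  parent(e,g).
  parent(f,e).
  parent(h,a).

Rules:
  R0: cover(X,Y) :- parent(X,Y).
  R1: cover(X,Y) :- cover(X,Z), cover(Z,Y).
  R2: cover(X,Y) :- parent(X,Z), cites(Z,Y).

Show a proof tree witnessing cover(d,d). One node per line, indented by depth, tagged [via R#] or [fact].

round 1: derive cover(a,c) via R0 from parent(a,c)
round 1: derive cover(c,a) via R0 from parent(c,a)
round 1: derive cover(c,g) via R0 from parent(c,g)
round 1: derive cover(d,i) via R0 from parent(d,i)
round 1: derive cover(e,g) via R0 from parent(e,g)
round 1: derive cover(f,e) via R0 from parent(f,e)
round 1: derive cover(h,a) via R0 from parent(h,a)
round 1: derive cover(c,c) via R2 from parent(c,g), cites(g,c)
round 1: derive cover(c,d) via R2 from parent(c,g), cites(g,d)
round 1: derive cover(c,e) via R2 from parent(c,a), cites(a,e)
round 1: derive cover(c,f) via R2 from parent(c,a), cites(a,f)
round 1: derive cover(d,e) via R2 from parent(d,i), cites(i,e)
round 1: derive cover(d,h) via R2 from parent(d,i), cites(i,h)
round 1: derive cover(e,c) via R2 from parent(e,g), cites(g,c)
round 1: derive cover(e,d) via R2 from parent(e,g), cites(g,d)
round 1: derive cover(f,d) via R2 from parent(f,e), cites(e,d)
round 1: derive cover(f,g) via R2 from parent(f,e), cites(e,g)
round 1: derive cover(h,e) via R2 from parent(h,a), cites(a,e)
round 1: derive cover(h,f) via R2 from parent(h,a), cites(a,f)
round 2: derive cover(a,a) via R1 from cover(a,c), cover(c,a)
round 2: derive cover(a,d) via R1 from cover(a,c), cover(c,d)
round 2: derive cover(a,e) via R1 from cover(a,c), cover(c,e)
round 2: derive cover(a,f) via R1 from cover(a,c), cover(c,f)
round 2: derive cover(a,g) via R1 from cover(a,c), cover(c,g)
round 2: derive cover(c,h) via R1 from cover(c,d), cover(d,h)
round 2: derive cover(c,i) via R1 from cover(c,d), cover(d,i)
round 2: derive cover(d,a) via R1 from cover(d,h), cover(h,a)
round 2: derive cover(d,c) via R1 from cover(d,e), cover(e,c)
round 2: derive cover(d,d) via R1 from cover(d,e), cover(e,d)
round 2: derive cover(d,f) via R1 from cover(d,h), cover(h,f)
round 2: derive cover(d,g) via R1 from cover(d,e), cover(e,g)
round 2: derive cover(e,a) via R1 from cover(e,c), cover(c,a)
round 2: derive cover(e,e) via R1 from cover(e,c), cover(c,e)
round 2: derive cover(e,f) via R1 from cover(e,c), cover(c,f)
round 2: derive cover(e,h) via R1 from cover(e,d), cover(d,h)
round 2: derive cover(e,i) via R1 from cover(e,d), cover(d,i)
round 2: derive cover(f,c) via R1 from cover(f,e), cover(e,c)
round 2: derive cover(f,h) via R1 from cover(f,d), cover(d,h)
round 2: derive cover(f,i) via R1 from cover(f,d), cover(d,i)
round 2: derive cover(h,c) via R1 from cover(h,a), cover(a,c)
round 2: derive cover(h,d) via R1 from cover(h,e), cover(e,d)
round 2: derive cover(h,g) via R1 from cover(h,e), cover(e,g)
round 3: derive cover(a,h) via R1 from cover(a,c), cover(c,h)
round 3: derive cover(a,i) via R1 from cover(a,c), cover(c,i)
round 3: derive cover(f,a) via R1 from cover(f,c), cover(c,a)
round 3: derive cover(f,f) via R1 from cover(f,c), cover(c,f)
round 3: derive cover(h,h) via R1 from cover(h,c), cover(c,h)
round 3: derive cover(h,i) via R1 from cover(h,c), cover(c,i)

cover(d,d)  [via R1]
  cover(d,e)  [via R2]
    parent(d,i)  [fact]
    cites(i,e)  [fact]
  cover(e,d)  [via R2]
    parent(e,g)  [fact]
    cites(g,d)  [fact]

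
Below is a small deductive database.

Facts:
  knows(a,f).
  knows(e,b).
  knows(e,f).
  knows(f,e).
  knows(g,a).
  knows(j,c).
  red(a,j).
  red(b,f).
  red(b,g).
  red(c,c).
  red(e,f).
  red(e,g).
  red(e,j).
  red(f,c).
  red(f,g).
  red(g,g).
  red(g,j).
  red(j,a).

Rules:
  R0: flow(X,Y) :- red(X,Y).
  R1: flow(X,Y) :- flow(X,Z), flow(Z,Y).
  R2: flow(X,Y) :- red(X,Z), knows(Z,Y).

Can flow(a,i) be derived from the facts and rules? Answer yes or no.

round 1: derive flow(a,j) via R0 from red(a,j)
round 1: derive flow(b,f) via R0 from red(b,f)
round 1: derive flow(b,g) via R0 from red(b,g)
round 1: derive flow(c,c) via R0 from red(c,c)
round 1: derive flow(e,f) via R0 from red(e,f)
round 1: derive flow(e,g) via R0 from red(e,g)
round 1: derive flow(e,j) via R0 from red(e,j)
round 1: derive flow(f,c) via R0 from red(f,c)
round 1: derive flow(f,g) via R0 from red(f,g)
round 1: derive flow(g,g) via R0 from red(g,g)
round 1: derive flow(g,j) via R0 from red(g,j)
round 1: derive flow(j,a) via R0 from red(j,a)
round 1: derive flow(a,c) via R2 from red(a,j), knows(j,c)
round 1: derive flow(b,a) via R2 from red(b,g), knows(g,a)
round 1: derive flow(b,e) via R2 from red(b,f), knows(f,e)
round 1: derive flow(e,a) via R2 from red(e,g), knows(g,a)
round 1: derive flow(e,c) via R2 from red(e,j), knows(j,c)
round 1: derive flow(e,e) via R2 from red(e,f), knows(f,e)
round 1: derive flow(f,a) via R2 from red(f,g), knows(g,a)
round 1: derive flow(g,a) via R2 from red(g,g), knows(g,a)
round 1: derive flow(g,c) via R2 from red(g,j), knows(j,c)
round 1: derive flow(j,f) via R2 from red(j,a), knows(a,f)
round 2: derive flow(a,a) via R1 from flow(a,j), flow(j,a)
round 2: derive flow(a,f) via R1 from flow(a,j), flow(j,f)
round 2: derive flow(b,c) via R1 from flow(b,a), flow(a,c)
round 2: derive flow(b,j) via R1 from flow(b,a), flow(a,j)
round 2: derive flow(f,j) via R1 from flow(f,a), flow(a,j)
round 2: derive flow(g,f) via R1 from flow(g,j), flow(j,f)
round 2: derive flow(j,c) via R1 from flow(j,a), flow(a,c)
round 2: derive flow(j,g) via R1 from flow(j,f), flow(f,g)
round 2: derive flow(j,j) via R1 from flow(j,a), flow(a,j)
round 3: derive flow(a,g) via R1 from flow(a,f), flow(f,g)
round 3: derive flow(f,f) via R1 from flow(f,a), flow(a,f)

no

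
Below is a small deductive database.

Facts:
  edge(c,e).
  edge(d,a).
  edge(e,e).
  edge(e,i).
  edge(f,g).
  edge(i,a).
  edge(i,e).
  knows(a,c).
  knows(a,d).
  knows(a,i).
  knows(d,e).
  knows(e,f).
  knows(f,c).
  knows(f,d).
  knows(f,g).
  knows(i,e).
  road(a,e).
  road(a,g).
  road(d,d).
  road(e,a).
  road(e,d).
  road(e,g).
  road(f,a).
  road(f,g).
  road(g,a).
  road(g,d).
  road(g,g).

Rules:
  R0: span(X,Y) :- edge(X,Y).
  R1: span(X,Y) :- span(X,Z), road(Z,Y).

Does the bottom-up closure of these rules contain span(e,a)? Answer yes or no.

yes

round 1: derive span(c,e) via R0 from edge(c,e)
round 1: derive span(d,a) via R0 from edge(d,a)
round 1: derive span(e,e) via R0 from edge(e,e)
round 1: derive span(e,i) via R0 from edge(e,i)
round 1: derive span(f,g) via R0 from edge(f,g)
round 1: derive span(i,a) via R0 from edge(i,a)
round 1: derive span(i,e) via R0 from edge(i,e)
round 2: derive span(c,a) via R1 from span(c,e), road(e,a)
round 2: derive span(c,d) via R1 from span(c,e), road(e,d)
round 2: derive span(c,g) via R1 from span(c,e), road(e,g)
round 2: derive span(d,e) via R1 from span(d,a), road(a,e)
round 2: derive span(d,g) via R1 from span(d,a), road(a,g)
round 2: derive span(e,a) via R1 from span(e,e), road(e,a)
round 2: derive span(e,d) via R1 from span(e,e), road(e,d)
round 2: derive span(e,g) via R1 from span(e,e), road(e,g)
round 2: derive span(f,a) via R1 from span(f,g), road(g,a)
round 2: derive span(f,d) via R1 from span(f,g), road(g,d)
round 2: derive span(i,d) via R1 from span(i,e), road(e,d)
round 2: derive span(i,g) via R1 from span(i,a), road(a,g)
round 3: derive span(d,d) via R1 from span(d,e), road(e,d)
round 3: derive span(f,e) via R1 from span(f,a), road(a,e)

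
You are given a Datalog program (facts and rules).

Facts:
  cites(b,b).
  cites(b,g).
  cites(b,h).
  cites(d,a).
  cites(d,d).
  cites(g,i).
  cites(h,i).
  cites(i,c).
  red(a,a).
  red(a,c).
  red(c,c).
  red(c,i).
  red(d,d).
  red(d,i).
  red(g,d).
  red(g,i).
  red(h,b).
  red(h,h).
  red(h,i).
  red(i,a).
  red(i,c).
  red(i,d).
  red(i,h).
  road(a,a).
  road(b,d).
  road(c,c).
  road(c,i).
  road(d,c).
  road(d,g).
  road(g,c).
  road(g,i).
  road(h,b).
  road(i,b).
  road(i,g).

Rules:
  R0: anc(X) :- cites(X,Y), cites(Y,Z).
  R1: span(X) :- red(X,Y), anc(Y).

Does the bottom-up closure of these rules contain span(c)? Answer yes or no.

round 1: derive anc(b) via R0 from cites(b,b), cites(b,b)
round 1: derive anc(d) via R0 from cites(d,d), cites(d,a)
round 1: derive anc(g) via R0 from cites(g,i), cites(i,c)
round 1: derive anc(h) via R0 from cites(h,i), cites(i,c)
round 2: derive span(d) via R1 from red(d,d), anc(d)
round 2: derive span(g) via R1 from red(g,d), anc(d)
round 2: derive span(h) via R1 from red(h,b), anc(b)
round 2: derive span(i) via R1 from red(i,d), anc(d)

no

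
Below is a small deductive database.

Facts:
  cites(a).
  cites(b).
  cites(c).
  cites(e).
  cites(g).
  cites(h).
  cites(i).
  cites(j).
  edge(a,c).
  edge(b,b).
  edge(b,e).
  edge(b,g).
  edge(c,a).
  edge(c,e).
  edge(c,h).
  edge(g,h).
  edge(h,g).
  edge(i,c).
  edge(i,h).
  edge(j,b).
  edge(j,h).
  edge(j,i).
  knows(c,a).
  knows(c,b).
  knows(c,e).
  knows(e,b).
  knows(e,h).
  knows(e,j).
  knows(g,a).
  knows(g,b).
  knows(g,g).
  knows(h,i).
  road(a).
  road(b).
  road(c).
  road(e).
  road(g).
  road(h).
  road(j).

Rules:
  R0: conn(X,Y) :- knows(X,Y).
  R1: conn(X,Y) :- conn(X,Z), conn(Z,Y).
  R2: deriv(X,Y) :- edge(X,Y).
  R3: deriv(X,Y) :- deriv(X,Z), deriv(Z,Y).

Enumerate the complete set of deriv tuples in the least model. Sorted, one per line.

deriv(a,a)
deriv(a,c)
deriv(a,e)
deriv(a,g)
deriv(a,h)
deriv(b,b)
deriv(b,e)
deriv(b,g)
deriv(b,h)
deriv(c,a)
deriv(c,c)
deriv(c,e)
deriv(c,g)
deriv(c,h)
deriv(g,g)
deriv(g,h)
deriv(h,g)
deriv(h,h)
deriv(i,a)
deriv(i,c)
deriv(i,e)
deriv(i,g)
deriv(i,h)
deriv(j,a)
deriv(j,b)
deriv(j,c)
deriv(j,e)
deriv(j,g)
deriv(j,h)
deriv(j,i)

round 1: derive deriv(a,c) via R2 from edge(a,c)
round 1: derive deriv(b,b) via R2 from edge(b,b)
round 1: derive deriv(b,e) via R2 from edge(b,e)
round 1: derive deriv(b,g) via R2 from edge(b,g)
round 1: derive deriv(c,a) via R2 from edge(c,a)
round 1: derive deriv(c,e) via R2 from edge(c,e)
round 1: derive deriv(c,h) via R2 from edge(c,h)
round 1: derive deriv(g,h) via R2 from edge(g,h)
round 1: derive deriv(h,g) via R2 from edge(h,g)
round 1: derive deriv(i,c) via R2 from edge(i,c)
round 1: derive deriv(i,h) via R2 from edge(i,h)
round 1: derive deriv(j,b) via R2 from edge(j,b)
round 1: derive deriv(j,h) via R2 from edge(j,h)
round 1: derive deriv(j,i) via R2 from edge(j,i)
round 2: derive deriv(a,a) via R3 from deriv(a,c), deriv(c,a)
round 2: derive deriv(a,e) via R3 from deriv(a,c), deriv(c,e)
round 2: derive deriv(a,h) via R3 from deriv(a,c), deriv(c,h)
round 2: derive deriv(b,h) via R3 from deriv(b,g), deriv(g,h)
round 2: derive deriv(c,c) via R3 from deriv(c,a), deriv(a,c)
round 2: derive deriv(c,g) via R3 from deriv(c,h), deriv(h,g)
round 2: derive deriv(g,g) via R3 from deriv(g,h), deriv(h,g)
round 2: derive deriv(h,h) via R3 from deriv(h,g), deriv(g,h)
round 2: derive deriv(i,a) via R3 from deriv(i,c), deriv(c,a)
round 2: derive deriv(i,e) via R3 from deriv(i,c), deriv(c,e)
round 2: derive deriv(i,g) via R3 from deriv(i,h), deriv(h,g)
round 2: derive deriv(j,c) via R3 from deriv(j,i), deriv(i,c)
round 2: derive deriv(j,e) via R3 from deriv(j,b), deriv(b,e)
round 2: derive deriv(j,g) via R3 from deriv(j,b), deriv(b,g)
round 3: derive deriv(a,g) via R3 from deriv(a,c), deriv(c,g)
round 3: derive deriv(j,a) via R3 from deriv(j,c), deriv(c,a)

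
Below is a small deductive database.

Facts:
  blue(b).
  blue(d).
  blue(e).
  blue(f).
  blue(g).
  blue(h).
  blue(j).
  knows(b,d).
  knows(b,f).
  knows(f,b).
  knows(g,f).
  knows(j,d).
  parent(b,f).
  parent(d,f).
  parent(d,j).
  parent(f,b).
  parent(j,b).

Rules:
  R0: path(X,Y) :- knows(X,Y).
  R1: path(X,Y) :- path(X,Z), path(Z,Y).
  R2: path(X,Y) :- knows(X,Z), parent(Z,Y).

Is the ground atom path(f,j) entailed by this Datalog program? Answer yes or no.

round 1: derive path(b,d) via R0 from knows(b,d)
round 1: derive path(b,f) via R0 from knows(b,f)
round 1: derive path(f,b) via R0 from knows(f,b)
round 1: derive path(g,f) via R0 from knows(g,f)
round 1: derive path(j,d) via R0 from knows(j,d)
round 1: derive path(b,b) via R2 from knows(b,f), parent(f,b)
round 1: derive path(b,j) via R2 from knows(b,d), parent(d,j)
round 1: derive path(f,f) via R2 from knows(f,b), parent(b,f)
round 1: derive path(g,b) via R2 from knows(g,f), parent(f,b)
round 1: derive path(j,f) via R2 from knows(j,d), parent(d,f)
round 1: derive path(j,j) via R2 from knows(j,d), parent(d,j)
round 2: derive path(f,d) via R1 from path(f,b), path(b,d)
round 2: derive path(f,j) via R1 from path(f,b), path(b,j)
round 2: derive path(g,d) via R1 from path(g,b), path(b,d)
round 2: derive path(g,j) via R1 from path(g,b), path(b,j)
round 2: derive path(j,b) via R1 from path(j,f), path(f,b)

yes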